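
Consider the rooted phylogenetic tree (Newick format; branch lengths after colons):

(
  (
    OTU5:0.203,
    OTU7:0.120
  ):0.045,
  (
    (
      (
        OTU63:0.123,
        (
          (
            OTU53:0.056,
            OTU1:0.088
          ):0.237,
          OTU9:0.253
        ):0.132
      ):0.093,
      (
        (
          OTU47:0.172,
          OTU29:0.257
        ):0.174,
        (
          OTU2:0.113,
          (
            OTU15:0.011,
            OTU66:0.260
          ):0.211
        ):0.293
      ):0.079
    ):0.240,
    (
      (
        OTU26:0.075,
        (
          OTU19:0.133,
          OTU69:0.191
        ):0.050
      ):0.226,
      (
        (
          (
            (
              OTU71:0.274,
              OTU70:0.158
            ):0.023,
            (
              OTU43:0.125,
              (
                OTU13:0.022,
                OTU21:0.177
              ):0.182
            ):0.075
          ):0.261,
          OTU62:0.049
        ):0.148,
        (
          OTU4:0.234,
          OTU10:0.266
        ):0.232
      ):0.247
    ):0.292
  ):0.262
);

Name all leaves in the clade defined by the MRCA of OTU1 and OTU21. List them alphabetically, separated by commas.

OTU1, OTU10, OTU13, OTU15, OTU19, OTU2, OTU21, OTU26, OTU29, OTU4, OTU43, OTU47, OTU53, OTU62, OTU63, OTU66, OTU69, OTU70, OTU71, OTU9

Tracing OTU1: it sits inside (OTU53,OTU1).
Tracing OTU21: it sits inside (OTU13,OTU21).
The smallest clade enclosing both is (((OTU63,((OTU53,OTU1),OTU9)),((OTU47,OTU29),(OTU2,(OTU15,OTU66)))),((OTU26,(OTU19,OTU69)),((((OTU71,OTU70),(OTU43,(OTU13,OTU21))),OTU62),(OTU4,OTU10)))); the answer is its 20 terminal taxa in alphabetical order.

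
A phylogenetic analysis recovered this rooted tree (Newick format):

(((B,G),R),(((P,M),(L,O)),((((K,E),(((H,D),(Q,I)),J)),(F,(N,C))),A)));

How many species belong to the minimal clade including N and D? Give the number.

10

The MRCA of N and D is the node subtending (((K,E),(((H,D),(Q,I)),J)),(F,(N,C))).
That clade contains 10 terminal taxa: C, D, E, F, H, I, J, K, N, Q.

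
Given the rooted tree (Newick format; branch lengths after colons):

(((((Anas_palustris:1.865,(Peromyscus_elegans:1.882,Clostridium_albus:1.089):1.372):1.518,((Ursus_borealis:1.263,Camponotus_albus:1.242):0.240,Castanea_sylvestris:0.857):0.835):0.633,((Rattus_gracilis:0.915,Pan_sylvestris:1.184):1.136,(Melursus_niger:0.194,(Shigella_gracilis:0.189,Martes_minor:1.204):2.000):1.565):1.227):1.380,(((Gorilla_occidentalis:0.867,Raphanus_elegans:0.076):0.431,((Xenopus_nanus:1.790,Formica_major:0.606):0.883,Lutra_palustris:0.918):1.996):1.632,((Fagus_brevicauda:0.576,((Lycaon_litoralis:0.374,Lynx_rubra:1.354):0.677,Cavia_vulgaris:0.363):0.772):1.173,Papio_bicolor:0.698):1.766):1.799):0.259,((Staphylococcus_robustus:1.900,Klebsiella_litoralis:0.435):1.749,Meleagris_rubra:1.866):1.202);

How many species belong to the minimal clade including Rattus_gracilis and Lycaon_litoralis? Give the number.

21

The MRCA of Rattus_gracilis and Lycaon_litoralis is the node subtending ((((Anas_palustris,(Peromyscus_elegans,Clostridium_albus)),((Ursus_borealis,Camponotus_albus),Castanea_sylvestris)),((Rattus_gracilis,Pan_sylvestris),(Melursus_niger,(Shigella_gracilis,Martes_minor)))),(((Gorilla_occidentalis,Raphanus_elegans),((Xenopus_nanus,Formica_major),Lutra_palustris)),((Fagus_brevicauda,((Lycaon_litoralis,Lynx_rubra),Cavia_vulgaris)),Papio_bicolor))).
That clade contains 21 terminal taxa: Anas_palustris, Camponotus_albus, Castanea_sylvestris, Cavia_vulgaris, Clostridium_albus, Fagus_brevicauda, Formica_major, Gorilla_occidentalis, Lutra_palustris, Lycaon_litoralis, Lynx_rubra, Martes_minor, Melursus_niger, Pan_sylvestris, Papio_bicolor, Peromyscus_elegans, Raphanus_elegans, Rattus_gracilis, Shigella_gracilis, Ursus_borealis, Xenopus_nanus.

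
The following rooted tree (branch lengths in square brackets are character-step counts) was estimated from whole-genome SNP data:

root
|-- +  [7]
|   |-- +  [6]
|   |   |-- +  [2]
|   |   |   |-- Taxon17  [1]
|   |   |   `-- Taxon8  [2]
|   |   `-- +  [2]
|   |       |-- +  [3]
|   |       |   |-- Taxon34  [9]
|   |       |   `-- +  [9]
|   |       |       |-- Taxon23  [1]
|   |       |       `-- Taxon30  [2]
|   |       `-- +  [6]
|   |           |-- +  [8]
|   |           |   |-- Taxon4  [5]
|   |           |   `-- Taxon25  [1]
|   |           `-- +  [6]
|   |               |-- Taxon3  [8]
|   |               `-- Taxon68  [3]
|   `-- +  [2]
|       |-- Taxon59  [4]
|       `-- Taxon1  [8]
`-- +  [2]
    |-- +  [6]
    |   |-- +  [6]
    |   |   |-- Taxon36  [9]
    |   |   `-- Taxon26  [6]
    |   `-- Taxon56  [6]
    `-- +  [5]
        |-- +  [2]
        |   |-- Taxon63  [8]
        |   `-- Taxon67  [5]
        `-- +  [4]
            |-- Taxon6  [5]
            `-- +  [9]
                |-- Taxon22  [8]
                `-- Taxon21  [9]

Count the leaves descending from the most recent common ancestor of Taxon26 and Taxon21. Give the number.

8

The MRCA of Taxon26 and Taxon21 is the node subtending (((Taxon36,Taxon26),Taxon56),((Taxon63,Taxon67),(Taxon6,(Taxon22,Taxon21)))).
That clade contains 8 terminal taxa: Taxon21, Taxon22, Taxon26, Taxon36, Taxon56, Taxon6, Taxon63, Taxon67.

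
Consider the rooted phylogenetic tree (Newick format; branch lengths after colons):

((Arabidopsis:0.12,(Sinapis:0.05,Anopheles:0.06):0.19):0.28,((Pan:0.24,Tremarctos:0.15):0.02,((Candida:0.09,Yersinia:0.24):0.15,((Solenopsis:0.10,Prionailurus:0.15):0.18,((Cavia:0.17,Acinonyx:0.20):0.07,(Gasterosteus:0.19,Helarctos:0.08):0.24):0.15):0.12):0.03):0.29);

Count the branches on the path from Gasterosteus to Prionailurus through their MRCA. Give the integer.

5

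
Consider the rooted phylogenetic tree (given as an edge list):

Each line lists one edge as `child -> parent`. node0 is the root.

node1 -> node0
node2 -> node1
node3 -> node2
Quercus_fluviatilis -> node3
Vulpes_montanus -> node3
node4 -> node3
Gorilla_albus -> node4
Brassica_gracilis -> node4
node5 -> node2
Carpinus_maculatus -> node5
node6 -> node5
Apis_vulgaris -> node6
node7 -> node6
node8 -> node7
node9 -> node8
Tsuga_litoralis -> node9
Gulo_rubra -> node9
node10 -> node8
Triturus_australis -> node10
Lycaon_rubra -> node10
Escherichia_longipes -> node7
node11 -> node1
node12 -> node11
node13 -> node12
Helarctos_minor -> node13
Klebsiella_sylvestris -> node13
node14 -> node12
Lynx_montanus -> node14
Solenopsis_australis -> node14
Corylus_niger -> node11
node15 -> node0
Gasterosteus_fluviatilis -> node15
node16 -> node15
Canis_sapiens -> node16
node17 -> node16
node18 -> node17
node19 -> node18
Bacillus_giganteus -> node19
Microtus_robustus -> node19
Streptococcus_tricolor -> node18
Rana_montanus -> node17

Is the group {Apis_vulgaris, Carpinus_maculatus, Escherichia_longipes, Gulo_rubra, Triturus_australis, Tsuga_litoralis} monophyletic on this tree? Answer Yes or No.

The MRCA of the listed taxa subtends (Carpinus_maculatus,(Apis_vulgaris,(((Tsuga_litoralis,Gulo_rubra),(Triturus_australis,Lycaon_rubra)),Escherichia_longipes))).
That clade also contains Lycaon_rubra, which is not in the proposed group, so the group is not monophyletic.

No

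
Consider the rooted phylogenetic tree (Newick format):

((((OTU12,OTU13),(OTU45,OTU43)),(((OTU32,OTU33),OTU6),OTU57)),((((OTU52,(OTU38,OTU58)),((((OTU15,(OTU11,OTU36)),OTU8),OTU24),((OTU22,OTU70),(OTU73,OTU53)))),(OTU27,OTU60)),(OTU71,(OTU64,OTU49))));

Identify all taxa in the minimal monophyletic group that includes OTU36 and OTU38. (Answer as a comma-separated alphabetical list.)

OTU11, OTU15, OTU22, OTU24, OTU36, OTU38, OTU52, OTU53, OTU58, OTU70, OTU73, OTU8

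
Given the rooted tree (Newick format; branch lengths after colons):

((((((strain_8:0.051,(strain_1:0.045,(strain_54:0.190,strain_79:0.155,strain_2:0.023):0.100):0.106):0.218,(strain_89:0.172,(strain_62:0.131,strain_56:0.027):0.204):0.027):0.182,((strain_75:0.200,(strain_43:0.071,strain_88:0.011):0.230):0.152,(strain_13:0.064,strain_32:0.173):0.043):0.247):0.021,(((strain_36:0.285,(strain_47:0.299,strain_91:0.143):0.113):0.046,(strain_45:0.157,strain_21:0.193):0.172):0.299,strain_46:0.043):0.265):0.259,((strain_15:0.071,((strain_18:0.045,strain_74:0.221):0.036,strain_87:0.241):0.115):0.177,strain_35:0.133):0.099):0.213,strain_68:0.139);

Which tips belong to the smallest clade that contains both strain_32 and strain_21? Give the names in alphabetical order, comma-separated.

strain_1, strain_13, strain_2, strain_21, strain_32, strain_36, strain_43, strain_45, strain_46, strain_47, strain_54, strain_56, strain_62, strain_75, strain_79, strain_8, strain_88, strain_89, strain_91

Tracing strain_32: it sits inside (strain_13,strain_32).
Tracing strain_21: it sits inside (strain_45,strain_21).
The smallest clade enclosing both is ((((strain_8,(strain_1,(strain_54,strain_79,strain_2))),(strain_89,(strain_62,strain_56))),((strain_75,(strain_43,strain_88)),(strain_13,strain_32))),(((strain_36,(strain_47,strain_91)),(strain_45,strain_21)),strain_46)); the answer is its 19 terminal taxa in alphabetical order.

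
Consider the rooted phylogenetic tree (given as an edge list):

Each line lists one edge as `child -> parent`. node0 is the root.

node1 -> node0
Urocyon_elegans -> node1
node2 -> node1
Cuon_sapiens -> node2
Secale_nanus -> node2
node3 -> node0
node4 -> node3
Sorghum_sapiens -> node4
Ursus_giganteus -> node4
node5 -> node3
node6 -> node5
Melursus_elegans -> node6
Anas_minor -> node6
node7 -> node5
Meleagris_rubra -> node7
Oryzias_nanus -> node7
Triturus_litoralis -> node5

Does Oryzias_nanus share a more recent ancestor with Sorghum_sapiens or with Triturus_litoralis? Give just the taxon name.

The MRCA of Oryzias_nanus and Triturus_litoralis subtends ((Melursus_elegans,Anas_minor),(Meleagris_rubra,Oryzias_nanus),Triturus_litoralis) (5 taxa).
The MRCA of Oryzias_nanus and Sorghum_sapiens subtends ((Sorghum_sapiens,Ursus_giganteus),((Melursus_elegans,Anas_minor),(Meleagris_rubra,Oryzias_nanus),Triturus_litoralis)) (7 taxa).
The first is nested inside the second, so Oryzias_nanus shares a more recent common ancestor with Triturus_litoralis.

Triturus_litoralis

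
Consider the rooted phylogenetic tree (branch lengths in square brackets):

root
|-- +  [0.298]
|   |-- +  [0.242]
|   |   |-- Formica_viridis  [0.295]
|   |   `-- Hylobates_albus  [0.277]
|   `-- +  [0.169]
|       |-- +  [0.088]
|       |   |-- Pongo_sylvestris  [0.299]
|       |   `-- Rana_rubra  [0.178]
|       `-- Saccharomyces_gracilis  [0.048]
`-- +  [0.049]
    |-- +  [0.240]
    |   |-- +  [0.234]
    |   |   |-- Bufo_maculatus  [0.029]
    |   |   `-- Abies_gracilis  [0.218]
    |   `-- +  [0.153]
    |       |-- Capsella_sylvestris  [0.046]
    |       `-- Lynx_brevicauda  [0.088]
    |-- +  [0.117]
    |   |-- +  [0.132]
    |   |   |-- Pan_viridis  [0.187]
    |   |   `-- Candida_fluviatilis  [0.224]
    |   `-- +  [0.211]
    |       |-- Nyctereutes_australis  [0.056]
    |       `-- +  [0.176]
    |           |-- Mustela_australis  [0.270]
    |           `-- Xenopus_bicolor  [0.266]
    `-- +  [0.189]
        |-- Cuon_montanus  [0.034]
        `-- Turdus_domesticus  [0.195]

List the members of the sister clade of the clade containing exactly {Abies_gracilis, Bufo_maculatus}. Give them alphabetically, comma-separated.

The clade containing exactly {Abies_gracilis, Bufo_maculatus} attaches to the tree at the node subtending ((Bufo_maculatus,Abies_gracilis),(Capsella_sylvestris,Lynx_brevicauda)).
The other lineage descending from that same node — the sister group — is (Capsella_sylvestris,Lynx_brevicauda); its 2 tips in alphabetical order are the answer.

Capsella_sylvestris, Lynx_brevicauda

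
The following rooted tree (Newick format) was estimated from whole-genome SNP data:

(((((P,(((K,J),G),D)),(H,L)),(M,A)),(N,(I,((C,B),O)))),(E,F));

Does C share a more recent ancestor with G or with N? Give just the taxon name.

N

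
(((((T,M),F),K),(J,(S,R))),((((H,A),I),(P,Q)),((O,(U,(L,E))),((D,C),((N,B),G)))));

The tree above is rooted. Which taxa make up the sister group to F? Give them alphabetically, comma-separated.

M, T

F attaches to the tree at the node subtending ((T,M),F).
The other lineage descending from that same node — the sister group — is (T,M); its 2 tips in alphabetical order are the answer.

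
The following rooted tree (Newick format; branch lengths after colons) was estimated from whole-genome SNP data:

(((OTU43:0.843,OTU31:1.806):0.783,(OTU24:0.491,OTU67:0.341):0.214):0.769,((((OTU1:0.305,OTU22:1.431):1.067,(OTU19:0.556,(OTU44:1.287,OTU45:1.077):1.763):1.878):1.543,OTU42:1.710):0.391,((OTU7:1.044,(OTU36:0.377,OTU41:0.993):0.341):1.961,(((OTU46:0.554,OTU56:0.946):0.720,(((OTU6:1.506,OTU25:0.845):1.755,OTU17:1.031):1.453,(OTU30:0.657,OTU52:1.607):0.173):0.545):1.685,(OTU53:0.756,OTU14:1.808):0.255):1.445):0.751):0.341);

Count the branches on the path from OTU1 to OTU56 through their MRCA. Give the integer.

9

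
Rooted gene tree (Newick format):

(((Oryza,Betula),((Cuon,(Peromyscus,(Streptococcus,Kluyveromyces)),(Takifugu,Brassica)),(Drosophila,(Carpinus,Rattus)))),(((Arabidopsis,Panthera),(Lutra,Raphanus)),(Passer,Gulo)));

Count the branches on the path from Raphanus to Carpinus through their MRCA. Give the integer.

The MRCA of Raphanus and Carpinus is the root of the tree.
From Raphanus up to that node: 4 branches. From Carpinus up to the same node: 5 branches. Total: 4 + 5 = 9.

9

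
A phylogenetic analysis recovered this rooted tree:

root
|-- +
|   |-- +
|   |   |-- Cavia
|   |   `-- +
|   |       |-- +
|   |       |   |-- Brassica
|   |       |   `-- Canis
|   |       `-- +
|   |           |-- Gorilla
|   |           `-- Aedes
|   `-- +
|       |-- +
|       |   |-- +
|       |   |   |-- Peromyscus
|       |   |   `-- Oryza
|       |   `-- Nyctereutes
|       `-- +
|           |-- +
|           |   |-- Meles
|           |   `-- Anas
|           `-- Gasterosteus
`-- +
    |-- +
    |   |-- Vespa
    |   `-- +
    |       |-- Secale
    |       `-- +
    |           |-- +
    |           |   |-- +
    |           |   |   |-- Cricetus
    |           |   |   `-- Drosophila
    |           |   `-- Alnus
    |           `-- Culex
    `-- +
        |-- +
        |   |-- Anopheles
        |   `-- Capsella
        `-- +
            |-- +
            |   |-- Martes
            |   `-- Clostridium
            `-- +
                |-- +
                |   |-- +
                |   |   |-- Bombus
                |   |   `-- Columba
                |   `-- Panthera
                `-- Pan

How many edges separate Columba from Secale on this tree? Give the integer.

9

The MRCA of Columba and Secale is the node subtending ((Vespa,(Secale,(((Cricetus,Drosophila),Alnus),Culex))),((Anopheles,Capsella),((Martes,Clostridium),(((Bombus,Columba),Panthera),Pan)))).
From Columba up to that node: 6 branches. From Secale up to the same node: 3 branches. Total: 6 + 3 = 9.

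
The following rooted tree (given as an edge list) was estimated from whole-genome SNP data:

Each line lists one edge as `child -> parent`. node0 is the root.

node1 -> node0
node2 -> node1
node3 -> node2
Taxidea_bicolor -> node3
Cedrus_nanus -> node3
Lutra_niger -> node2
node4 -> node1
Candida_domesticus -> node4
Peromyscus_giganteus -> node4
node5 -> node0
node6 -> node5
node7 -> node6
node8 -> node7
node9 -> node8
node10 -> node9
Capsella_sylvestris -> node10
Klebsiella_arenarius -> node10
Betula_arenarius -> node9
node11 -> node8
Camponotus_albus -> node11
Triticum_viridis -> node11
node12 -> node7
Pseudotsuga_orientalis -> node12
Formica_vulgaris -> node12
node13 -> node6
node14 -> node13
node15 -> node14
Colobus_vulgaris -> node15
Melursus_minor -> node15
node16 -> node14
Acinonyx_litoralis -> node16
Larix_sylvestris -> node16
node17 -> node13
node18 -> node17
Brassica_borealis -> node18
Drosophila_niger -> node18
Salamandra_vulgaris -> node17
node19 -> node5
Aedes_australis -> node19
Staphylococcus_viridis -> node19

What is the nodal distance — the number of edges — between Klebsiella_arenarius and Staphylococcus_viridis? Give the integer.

8

The MRCA of Klebsiella_arenarius and Staphylococcus_viridis is the node subtending ((((((Capsella_sylvestris,Klebsiella_arenarius),Betula_arenarius),(Camponotus_albus,Triticum_viridis)),(Pseudotsuga_orientalis,Formica_vulgaris)),(((Colobus_vulgaris,Melursus_minor),(Acinonyx_litoralis,Larix_sylvestris)),((Brassica_borealis,Drosophila_niger),Salamandra_vulgaris))),(Aedes_australis,Staphylococcus_viridis)).
From Klebsiella_arenarius up to that node: 6 branches. From Staphylococcus_viridis up to the same node: 2 branches. Total: 6 + 2 = 8.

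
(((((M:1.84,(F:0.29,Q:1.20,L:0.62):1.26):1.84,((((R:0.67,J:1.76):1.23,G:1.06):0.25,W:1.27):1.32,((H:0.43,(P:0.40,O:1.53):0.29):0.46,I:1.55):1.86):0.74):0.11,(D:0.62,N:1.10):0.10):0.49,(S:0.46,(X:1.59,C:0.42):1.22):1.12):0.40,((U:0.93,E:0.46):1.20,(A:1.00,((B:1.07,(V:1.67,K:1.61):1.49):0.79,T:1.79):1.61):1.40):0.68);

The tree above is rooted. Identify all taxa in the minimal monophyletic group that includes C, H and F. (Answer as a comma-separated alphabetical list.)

Tracing C: it sits inside (X,C).
Tracing H: it sits inside (H,(P,O)).
Tracing F: it sits inside (F,Q,L).
The smallest clade enclosing all 3 is ((((M,(F,Q,L)),((((R,J),G),W),((H,(P,O)),I))),(D,N)),(S,(X,C))); the answer is its 17 terminal taxa in alphabetical order.

C, D, F, G, H, I, J, L, M, N, O, P, Q, R, S, W, X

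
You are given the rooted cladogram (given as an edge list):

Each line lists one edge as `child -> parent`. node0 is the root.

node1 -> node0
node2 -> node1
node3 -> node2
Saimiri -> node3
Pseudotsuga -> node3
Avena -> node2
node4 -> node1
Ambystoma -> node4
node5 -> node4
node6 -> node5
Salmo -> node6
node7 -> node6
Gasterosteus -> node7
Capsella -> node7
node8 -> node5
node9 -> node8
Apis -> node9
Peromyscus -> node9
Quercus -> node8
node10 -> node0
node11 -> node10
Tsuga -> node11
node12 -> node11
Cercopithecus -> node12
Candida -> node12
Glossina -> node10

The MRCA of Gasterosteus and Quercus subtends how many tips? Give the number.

6

The MRCA of Gasterosteus and Quercus is the node subtending ((Salmo,(Gasterosteus,Capsella)),((Apis,Peromyscus),Quercus)).
That clade contains 6 terminal taxa: Apis, Capsella, Gasterosteus, Peromyscus, Quercus, Salmo.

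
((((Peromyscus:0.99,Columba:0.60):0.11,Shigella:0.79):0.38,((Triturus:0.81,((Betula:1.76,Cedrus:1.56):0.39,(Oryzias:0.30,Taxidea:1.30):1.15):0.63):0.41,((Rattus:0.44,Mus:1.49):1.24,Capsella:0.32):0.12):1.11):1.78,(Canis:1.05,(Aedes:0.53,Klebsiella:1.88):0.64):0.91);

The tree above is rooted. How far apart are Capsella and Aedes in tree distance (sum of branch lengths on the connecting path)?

The path runs Capsella → … → MRCA → … → Aedes; the MRCA is the root of the tree.
Branch lengths along that path: 0.32 + 0.12 + 1.11 + 1.78 + 0.91 + 0.64 + 0.53 = 5.41.

5.41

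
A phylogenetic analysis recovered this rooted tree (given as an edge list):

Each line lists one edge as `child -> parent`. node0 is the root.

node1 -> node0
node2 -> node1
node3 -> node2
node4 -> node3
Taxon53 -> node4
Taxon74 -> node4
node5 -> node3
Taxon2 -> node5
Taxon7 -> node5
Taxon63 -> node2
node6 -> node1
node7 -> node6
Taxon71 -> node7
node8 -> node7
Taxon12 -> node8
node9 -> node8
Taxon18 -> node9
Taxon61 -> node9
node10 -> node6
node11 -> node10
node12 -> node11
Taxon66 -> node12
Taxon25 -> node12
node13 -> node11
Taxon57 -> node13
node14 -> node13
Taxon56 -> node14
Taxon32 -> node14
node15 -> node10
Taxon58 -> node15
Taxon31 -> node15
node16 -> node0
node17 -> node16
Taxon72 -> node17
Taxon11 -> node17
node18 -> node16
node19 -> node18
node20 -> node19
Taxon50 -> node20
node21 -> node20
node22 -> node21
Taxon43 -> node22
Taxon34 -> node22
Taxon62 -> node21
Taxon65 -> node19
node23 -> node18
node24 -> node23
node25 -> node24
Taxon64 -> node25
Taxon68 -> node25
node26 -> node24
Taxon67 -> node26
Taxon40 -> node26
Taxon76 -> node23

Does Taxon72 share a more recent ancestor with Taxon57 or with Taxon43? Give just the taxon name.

Taxon43

The MRCA of Taxon72 and Taxon43 subtends ((Taxon72,Taxon11),(((Taxon50,((Taxon43,Taxon34),Taxon62)),Taxon65),(((Taxon64,Taxon68),(Taxon67,Taxon40)),Taxon76))) (12 taxa).
The MRCA of Taxon72 and Taxon57 is the root, subtending the entire tree (28 taxa).
The first is nested inside the second, so Taxon72 shares a more recent common ancestor with Taxon43.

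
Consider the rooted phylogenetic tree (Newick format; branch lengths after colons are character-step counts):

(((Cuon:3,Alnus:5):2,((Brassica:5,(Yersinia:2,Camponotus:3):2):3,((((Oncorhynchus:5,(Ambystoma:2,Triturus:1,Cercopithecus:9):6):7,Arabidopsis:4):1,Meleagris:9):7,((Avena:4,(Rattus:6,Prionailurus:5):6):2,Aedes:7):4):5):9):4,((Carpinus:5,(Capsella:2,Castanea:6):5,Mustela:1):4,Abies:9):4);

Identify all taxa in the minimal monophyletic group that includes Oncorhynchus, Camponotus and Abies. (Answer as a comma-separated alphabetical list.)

Tracing Oncorhynchus: it sits inside (Oncorhynchus,(Ambystoma,Triturus,Cercopithecus)).
Tracing Camponotus: it sits inside (Yersinia,Camponotus).
Tracing Abies: it sits inside ((Carpinus,(Capsella,Castanea),Mustela),Abies).
The smallest clade enclosing all 3 is the whole tree (their MRCA is the root), so the answer is all 20 tips in alphabetical order.

Abies, Aedes, Alnus, Ambystoma, Arabidopsis, Avena, Brassica, Camponotus, Capsella, Carpinus, Castanea, Cercopithecus, Cuon, Meleagris, Mustela, Oncorhynchus, Prionailurus, Rattus, Triturus, Yersinia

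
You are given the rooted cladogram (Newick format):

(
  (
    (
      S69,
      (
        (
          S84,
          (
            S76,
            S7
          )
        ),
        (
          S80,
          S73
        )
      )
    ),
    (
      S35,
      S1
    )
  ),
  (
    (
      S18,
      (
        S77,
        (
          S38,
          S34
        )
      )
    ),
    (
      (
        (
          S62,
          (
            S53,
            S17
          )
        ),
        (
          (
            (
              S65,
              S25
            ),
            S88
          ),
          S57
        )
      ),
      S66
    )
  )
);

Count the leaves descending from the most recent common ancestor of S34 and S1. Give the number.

20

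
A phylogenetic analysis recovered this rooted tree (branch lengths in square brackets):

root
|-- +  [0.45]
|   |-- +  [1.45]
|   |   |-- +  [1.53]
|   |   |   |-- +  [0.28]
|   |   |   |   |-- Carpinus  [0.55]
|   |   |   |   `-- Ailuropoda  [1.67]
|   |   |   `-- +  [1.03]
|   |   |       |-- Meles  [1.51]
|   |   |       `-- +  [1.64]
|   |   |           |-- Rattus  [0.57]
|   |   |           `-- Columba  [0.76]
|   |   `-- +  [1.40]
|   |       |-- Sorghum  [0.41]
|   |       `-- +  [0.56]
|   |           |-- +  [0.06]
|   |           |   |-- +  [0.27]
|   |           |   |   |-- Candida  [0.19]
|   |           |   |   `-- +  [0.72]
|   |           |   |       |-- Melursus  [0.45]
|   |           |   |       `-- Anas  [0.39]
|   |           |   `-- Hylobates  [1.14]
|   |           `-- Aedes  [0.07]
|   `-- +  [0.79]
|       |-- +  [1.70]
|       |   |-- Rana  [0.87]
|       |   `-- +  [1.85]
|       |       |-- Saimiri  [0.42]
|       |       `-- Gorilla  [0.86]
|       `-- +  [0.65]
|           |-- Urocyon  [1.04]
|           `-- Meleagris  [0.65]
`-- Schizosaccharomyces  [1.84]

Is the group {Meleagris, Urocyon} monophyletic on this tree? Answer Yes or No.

Yes

The most recent common ancestor of these taxa subtends (Urocyon,Meleagris).
That clade has exactly 2 tips — every listed taxon and nothing else — so the group is monophyletic.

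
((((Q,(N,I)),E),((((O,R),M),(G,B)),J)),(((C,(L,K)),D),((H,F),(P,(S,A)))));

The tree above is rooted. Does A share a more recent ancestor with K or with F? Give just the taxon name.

F

The MRCA of A and F subtends ((H,F),(P,(S,A))) (5 taxa).
The MRCA of A and K subtends (((C,(L,K)),D),((H,F),(P,(S,A)))) (9 taxa).
The first is nested inside the second, so A shares a more recent common ancestor with F.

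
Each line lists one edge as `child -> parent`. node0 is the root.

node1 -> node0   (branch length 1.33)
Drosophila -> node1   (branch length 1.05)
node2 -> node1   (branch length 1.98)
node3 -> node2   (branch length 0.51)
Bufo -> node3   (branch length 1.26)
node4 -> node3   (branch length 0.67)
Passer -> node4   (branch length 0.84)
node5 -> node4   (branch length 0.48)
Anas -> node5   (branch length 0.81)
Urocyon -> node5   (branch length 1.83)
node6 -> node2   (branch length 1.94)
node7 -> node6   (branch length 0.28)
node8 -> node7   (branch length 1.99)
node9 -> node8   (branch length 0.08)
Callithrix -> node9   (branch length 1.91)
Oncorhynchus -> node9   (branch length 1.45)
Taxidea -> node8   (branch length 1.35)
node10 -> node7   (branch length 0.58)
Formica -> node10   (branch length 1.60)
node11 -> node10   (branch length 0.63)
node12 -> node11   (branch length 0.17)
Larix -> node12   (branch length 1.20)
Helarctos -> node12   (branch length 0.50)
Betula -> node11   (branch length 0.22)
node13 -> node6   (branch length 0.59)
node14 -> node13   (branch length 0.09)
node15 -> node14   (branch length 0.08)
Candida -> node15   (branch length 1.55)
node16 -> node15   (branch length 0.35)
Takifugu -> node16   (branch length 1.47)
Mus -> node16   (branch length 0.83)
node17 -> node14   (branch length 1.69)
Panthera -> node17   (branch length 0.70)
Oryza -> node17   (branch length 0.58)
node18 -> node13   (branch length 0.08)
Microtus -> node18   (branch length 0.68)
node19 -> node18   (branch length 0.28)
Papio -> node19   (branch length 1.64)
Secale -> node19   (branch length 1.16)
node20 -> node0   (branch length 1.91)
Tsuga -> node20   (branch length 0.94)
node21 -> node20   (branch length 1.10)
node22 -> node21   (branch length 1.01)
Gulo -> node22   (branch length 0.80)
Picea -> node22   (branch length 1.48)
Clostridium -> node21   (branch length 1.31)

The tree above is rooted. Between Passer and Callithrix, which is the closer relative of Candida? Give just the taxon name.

Callithrix

The MRCA of Candida and Callithrix subtends ((((Callithrix,Oncorhynchus),Taxidea),(Formica,((Larix,Helarctos),Betula))),(((Candida,(Takifugu,Mus)),(Panthera,Oryza)),(Microtus,(Papio,Secale)))) (15 taxa).
The MRCA of Candida and Passer subtends ((Bufo,(Passer,(Anas,Urocyon))),((((Callithrix,Oncorhynchus),Taxidea),(Formica,((Larix,Helarctos),Betula))),(((Candida,(Takifugu,Mus)),(Panthera,Oryza)),(Microtus,(Papio,Secale))))) (19 taxa).
The first is nested inside the second, so Candida shares a more recent common ancestor with Callithrix.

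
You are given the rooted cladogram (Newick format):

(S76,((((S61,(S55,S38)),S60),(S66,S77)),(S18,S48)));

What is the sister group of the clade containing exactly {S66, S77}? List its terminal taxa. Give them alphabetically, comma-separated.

S38, S55, S60, S61

The clade containing exactly {S66, S77} attaches to the tree at the node subtending (((S61,(S55,S38)),S60),(S66,S77)).
The other lineage descending from that same node — the sister group — is ((S61,(S55,S38)),S60); its 4 tips in alphabetical order are the answer.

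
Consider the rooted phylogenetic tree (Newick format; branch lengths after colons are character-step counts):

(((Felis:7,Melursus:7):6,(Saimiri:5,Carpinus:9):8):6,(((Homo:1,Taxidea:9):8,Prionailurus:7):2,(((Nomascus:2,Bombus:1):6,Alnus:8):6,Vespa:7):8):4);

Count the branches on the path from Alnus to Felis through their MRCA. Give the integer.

The MRCA of Alnus and Felis is the root of the tree.
From Alnus up to that node: 4 branches. From Felis up to the same node: 3 branches. Total: 4 + 3 = 7.

7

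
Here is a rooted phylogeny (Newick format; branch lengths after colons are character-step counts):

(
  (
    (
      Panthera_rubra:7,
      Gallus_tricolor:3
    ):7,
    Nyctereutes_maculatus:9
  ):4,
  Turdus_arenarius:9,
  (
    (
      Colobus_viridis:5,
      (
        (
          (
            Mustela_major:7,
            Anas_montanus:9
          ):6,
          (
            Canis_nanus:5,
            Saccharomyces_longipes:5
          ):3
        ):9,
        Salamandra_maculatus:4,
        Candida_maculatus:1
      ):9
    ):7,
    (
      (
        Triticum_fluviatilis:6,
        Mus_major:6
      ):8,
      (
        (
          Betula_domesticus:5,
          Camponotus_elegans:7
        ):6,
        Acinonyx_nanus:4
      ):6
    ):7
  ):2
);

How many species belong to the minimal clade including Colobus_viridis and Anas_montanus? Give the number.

7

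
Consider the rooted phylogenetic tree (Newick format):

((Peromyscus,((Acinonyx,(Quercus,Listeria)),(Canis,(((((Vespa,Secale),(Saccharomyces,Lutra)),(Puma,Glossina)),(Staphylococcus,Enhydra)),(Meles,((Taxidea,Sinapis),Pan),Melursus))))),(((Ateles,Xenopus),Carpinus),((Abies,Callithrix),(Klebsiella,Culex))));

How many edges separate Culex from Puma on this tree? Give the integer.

The MRCA of Culex and Puma is the root of the tree.
From Culex up to that node: 4 branches. From Puma up to the same node: 8 branches. Total: 4 + 8 = 12.

12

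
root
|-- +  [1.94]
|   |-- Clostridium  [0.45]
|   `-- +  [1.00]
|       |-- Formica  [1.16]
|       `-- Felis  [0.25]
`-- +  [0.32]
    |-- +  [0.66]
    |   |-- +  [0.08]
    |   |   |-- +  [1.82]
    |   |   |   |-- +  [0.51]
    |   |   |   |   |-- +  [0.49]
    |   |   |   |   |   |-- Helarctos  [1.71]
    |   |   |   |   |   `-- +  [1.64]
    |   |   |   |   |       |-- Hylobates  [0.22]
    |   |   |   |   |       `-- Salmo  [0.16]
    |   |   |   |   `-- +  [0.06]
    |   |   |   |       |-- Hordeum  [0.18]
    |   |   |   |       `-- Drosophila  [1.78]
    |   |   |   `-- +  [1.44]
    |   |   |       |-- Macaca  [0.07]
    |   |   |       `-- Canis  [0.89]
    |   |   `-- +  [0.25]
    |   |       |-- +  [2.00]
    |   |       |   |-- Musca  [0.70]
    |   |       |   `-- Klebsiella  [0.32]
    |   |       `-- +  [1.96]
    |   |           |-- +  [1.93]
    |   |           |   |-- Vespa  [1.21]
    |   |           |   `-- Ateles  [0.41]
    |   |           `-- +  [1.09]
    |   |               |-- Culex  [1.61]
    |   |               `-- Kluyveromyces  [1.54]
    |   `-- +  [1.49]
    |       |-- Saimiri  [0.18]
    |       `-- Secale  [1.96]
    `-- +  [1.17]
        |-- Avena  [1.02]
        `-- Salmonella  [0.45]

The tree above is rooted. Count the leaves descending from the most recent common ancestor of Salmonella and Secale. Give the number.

The MRCA of Salmonella and Secale is the node subtending ((((((Helarctos,(Hylobates,Salmo)),(Hordeum,Drosophila)),(Macaca,Canis)),((Musca,Klebsiella),((Vespa,Ateles),(Culex,Kluyveromyces)))),(Saimiri,Secale)),(Avena,Salmonella)).
That clade contains 17 terminal taxa: Ateles, Avena, Canis, Culex, Drosophila, Helarctos, Hordeum, Hylobates, Klebsiella, Kluyveromyces, Macaca, Musca, Saimiri, Salmo, Salmonella, Secale, Vespa.

17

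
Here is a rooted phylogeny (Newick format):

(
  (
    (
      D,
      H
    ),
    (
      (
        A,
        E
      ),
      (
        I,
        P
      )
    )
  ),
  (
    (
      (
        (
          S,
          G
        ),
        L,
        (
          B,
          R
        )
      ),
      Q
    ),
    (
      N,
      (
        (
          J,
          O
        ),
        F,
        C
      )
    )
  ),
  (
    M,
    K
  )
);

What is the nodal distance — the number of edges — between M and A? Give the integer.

The MRCA of M and A is the root of the tree.
From M up to that node: 2 branches. From A up to the same node: 4 branches. Total: 2 + 4 = 6.

6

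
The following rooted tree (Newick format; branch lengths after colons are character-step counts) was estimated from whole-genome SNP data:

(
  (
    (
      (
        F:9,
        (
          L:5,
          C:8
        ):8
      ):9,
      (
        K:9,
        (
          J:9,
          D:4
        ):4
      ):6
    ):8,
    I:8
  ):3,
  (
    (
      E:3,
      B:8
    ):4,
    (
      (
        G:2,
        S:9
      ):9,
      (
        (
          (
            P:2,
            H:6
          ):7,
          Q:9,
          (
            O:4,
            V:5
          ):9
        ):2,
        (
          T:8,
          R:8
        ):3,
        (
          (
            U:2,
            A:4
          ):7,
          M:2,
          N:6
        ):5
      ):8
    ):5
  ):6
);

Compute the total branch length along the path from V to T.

The path runs V → … → MRCA → … → T; the MRCA is the node subtending (((P,H),Q,(O,V)),(T,R),((U,A),M,N)).
Branch lengths along that path: 5 + 9 + 2 + 3 + 8 = 27.

27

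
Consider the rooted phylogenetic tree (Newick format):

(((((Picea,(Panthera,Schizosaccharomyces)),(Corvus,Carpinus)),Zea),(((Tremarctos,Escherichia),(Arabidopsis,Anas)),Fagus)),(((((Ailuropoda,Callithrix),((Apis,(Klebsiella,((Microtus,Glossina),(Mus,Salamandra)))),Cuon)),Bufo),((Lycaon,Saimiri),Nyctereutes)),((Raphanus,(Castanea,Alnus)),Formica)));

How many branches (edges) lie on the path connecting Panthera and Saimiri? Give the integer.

The MRCA of Panthera and Saimiri is the root of the tree.
From Panthera up to that node: 6 branches. From Saimiri up to the same node: 5 branches. Total: 6 + 5 = 11.

11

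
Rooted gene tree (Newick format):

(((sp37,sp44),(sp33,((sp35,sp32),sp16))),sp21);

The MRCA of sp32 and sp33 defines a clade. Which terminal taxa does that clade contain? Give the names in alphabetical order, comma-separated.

Tracing sp32: it sits inside (sp35,sp32).
Tracing sp33: it sits inside (sp33,((sp35,sp32),sp16)).
The smallest clade enclosing both is (sp33,((sp35,sp32),sp16)); the answer is its 4 terminal taxa in alphabetical order.

sp16, sp32, sp33, sp35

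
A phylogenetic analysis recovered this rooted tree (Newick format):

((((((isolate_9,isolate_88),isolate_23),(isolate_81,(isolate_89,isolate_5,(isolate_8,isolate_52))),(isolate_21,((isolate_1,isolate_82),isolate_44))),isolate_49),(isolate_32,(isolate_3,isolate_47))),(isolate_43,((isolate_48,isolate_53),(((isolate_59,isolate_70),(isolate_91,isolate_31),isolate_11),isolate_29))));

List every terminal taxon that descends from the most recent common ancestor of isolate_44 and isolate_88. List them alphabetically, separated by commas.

isolate_1, isolate_21, isolate_23, isolate_44, isolate_5, isolate_52, isolate_8, isolate_81, isolate_82, isolate_88, isolate_89, isolate_9

Tracing isolate_44: it sits inside ((isolate_1,isolate_82),isolate_44).
Tracing isolate_88: it sits inside (isolate_9,isolate_88).
The smallest clade enclosing both is (((isolate_9,isolate_88),isolate_23),(isolate_81,(isolate_89,isolate_5,(isolate_8,isolate_52))),(isolate_21,((isolate_1,isolate_82),isolate_44))); the answer is its 12 terminal taxa in alphabetical order.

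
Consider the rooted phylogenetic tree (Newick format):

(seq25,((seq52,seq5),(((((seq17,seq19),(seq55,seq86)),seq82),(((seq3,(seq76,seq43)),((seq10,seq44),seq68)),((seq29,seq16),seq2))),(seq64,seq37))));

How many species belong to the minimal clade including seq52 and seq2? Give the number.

18

The MRCA of seq52 and seq2 is the node subtending ((seq52,seq5),(((((seq17,seq19),(seq55,seq86)),seq82),(((seq3,(seq76,seq43)),((seq10,seq44),seq68)),((seq29,seq16),seq2))),(seq64,seq37))).
That clade contains 18 terminal taxa: seq10, seq16, seq17, seq19, seq2, seq29, seq3, seq37, seq43, seq44, seq5, seq52, seq55, seq64, seq68, seq76, seq82, seq86.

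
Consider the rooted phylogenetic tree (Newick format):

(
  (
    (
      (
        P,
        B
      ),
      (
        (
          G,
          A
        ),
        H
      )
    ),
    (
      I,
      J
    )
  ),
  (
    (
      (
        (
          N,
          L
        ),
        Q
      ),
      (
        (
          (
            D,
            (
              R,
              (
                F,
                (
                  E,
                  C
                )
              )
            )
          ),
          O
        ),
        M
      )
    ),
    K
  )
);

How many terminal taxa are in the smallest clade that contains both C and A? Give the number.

The MRCA of C and A is the root, so the clade is the entire tree.
That clade contains 18 terminal taxa: A, B, C, D, E, F, G, H, I, J, K, L, M, N, O, P, Q, R.

18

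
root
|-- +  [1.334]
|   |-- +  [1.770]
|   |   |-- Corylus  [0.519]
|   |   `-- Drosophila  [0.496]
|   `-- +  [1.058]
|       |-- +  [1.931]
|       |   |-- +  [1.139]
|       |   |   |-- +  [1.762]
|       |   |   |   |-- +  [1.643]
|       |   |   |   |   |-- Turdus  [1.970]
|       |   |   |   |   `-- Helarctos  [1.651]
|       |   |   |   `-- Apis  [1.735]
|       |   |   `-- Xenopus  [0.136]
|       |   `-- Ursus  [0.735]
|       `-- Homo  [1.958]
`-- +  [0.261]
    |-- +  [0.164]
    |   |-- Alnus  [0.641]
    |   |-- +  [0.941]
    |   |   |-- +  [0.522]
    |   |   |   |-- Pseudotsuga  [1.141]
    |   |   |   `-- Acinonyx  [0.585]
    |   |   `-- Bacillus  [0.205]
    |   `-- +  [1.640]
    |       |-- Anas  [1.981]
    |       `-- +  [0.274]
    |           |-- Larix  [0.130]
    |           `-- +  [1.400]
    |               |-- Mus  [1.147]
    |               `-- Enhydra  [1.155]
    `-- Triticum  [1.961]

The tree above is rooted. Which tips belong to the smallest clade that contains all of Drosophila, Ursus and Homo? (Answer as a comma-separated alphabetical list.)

Apis, Corylus, Drosophila, Helarctos, Homo, Turdus, Ursus, Xenopus

Tracing Drosophila: it sits inside (Corylus,Drosophila).
Tracing Ursus: it sits inside ((((Turdus,Helarctos),Apis),Xenopus),Ursus).
Tracing Homo: it sits inside (((((Turdus,Helarctos),Apis),Xenopus),Ursus),Homo).
The smallest clade enclosing all 3 is ((Corylus,Drosophila),(((((Turdus,Helarctos),Apis),Xenopus),Ursus),Homo)); the answer is its 8 terminal taxa in alphabetical order.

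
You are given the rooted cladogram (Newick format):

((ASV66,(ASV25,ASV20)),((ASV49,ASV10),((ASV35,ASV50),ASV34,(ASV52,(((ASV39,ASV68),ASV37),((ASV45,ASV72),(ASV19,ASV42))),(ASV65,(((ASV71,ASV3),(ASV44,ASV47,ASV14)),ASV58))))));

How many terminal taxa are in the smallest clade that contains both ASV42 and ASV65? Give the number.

The MRCA of ASV42 and ASV65 is the node subtending (ASV52,(((ASV39,ASV68),ASV37),((ASV45,ASV72),(ASV19,ASV42))),(ASV65,(((ASV71,ASV3),(ASV44,ASV47,ASV14)),ASV58))).
That clade contains 15 terminal taxa: ASV14, ASV19, ASV3, ASV37, ASV39, ASV42, ASV44, ASV45, ASV47, ASV52, ASV58, ASV65, ASV68, ASV71, ASV72.

15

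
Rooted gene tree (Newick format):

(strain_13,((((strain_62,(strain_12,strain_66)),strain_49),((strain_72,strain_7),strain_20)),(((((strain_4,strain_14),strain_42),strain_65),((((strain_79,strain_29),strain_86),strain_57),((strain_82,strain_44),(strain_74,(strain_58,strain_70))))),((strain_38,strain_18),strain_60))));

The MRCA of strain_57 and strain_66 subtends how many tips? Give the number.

23

The MRCA of strain_57 and strain_66 is the node subtending ((((strain_62,(strain_12,strain_66)),strain_49),((strain_72,strain_7),strain_20)),(((((strain_4,strain_14),strain_42),strain_65),((((strain_79,strain_29),strain_86),strain_57),((strain_82,strain_44),(strain_74,(strain_58,strain_70))))),((strain_38,strain_18),strain_60))).
That clade contains 23 terminal taxa: strain_12, strain_14, strain_18, strain_20, strain_29, strain_38, strain_4, strain_42, strain_44, strain_49, strain_57, strain_58, strain_60, strain_62, strain_65, strain_66, strain_7, strain_70, strain_72, strain_74, strain_79, strain_82, strain_86.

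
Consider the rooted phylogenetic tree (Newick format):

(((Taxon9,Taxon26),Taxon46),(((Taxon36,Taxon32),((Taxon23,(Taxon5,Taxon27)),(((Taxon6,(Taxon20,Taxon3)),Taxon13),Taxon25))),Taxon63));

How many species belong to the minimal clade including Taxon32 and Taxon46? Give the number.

14

The MRCA of Taxon32 and Taxon46 is the root, so the clade is the entire tree.
That clade contains 14 terminal taxa: Taxon13, Taxon20, Taxon23, Taxon25, Taxon26, Taxon27, Taxon3, Taxon32, Taxon36, Taxon46, Taxon5, Taxon6, Taxon63, Taxon9.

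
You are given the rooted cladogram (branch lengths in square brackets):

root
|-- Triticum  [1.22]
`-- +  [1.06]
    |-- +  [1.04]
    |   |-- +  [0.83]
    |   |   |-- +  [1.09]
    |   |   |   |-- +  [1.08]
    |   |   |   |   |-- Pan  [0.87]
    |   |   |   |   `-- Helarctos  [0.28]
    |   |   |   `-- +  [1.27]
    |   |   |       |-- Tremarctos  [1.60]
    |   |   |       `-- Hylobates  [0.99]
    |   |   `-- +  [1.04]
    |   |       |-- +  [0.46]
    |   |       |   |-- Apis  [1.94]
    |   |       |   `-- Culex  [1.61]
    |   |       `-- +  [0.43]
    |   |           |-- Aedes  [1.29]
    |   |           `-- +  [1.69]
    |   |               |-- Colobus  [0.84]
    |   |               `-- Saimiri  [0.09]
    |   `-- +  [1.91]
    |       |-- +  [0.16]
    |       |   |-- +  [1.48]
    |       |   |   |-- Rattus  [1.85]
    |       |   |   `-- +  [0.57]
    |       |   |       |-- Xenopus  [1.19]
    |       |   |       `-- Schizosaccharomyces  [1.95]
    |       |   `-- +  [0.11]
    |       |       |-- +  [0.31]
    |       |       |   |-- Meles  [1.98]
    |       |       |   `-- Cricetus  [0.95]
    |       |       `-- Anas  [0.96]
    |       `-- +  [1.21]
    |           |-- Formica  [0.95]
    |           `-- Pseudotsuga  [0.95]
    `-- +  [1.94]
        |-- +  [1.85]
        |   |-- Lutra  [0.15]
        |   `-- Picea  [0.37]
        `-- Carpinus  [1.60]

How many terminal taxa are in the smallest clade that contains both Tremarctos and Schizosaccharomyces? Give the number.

17

The MRCA of Tremarctos and Schizosaccharomyces is the node subtending ((((Pan,Helarctos),(Tremarctos,Hylobates)),((Apis,Culex),(Aedes,(Colobus,Saimiri)))),(((Rattus,(Xenopus,Schizosaccharomyces)),((Meles,Cricetus),Anas)),(Formica,Pseudotsuga))).
That clade contains 17 terminal taxa: Aedes, Anas, Apis, Colobus, Cricetus, Culex, Formica, Helarctos, Hylobates, Meles, Pan, Pseudotsuga, Rattus, Saimiri, Schizosaccharomyces, Tremarctos, Xenopus.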